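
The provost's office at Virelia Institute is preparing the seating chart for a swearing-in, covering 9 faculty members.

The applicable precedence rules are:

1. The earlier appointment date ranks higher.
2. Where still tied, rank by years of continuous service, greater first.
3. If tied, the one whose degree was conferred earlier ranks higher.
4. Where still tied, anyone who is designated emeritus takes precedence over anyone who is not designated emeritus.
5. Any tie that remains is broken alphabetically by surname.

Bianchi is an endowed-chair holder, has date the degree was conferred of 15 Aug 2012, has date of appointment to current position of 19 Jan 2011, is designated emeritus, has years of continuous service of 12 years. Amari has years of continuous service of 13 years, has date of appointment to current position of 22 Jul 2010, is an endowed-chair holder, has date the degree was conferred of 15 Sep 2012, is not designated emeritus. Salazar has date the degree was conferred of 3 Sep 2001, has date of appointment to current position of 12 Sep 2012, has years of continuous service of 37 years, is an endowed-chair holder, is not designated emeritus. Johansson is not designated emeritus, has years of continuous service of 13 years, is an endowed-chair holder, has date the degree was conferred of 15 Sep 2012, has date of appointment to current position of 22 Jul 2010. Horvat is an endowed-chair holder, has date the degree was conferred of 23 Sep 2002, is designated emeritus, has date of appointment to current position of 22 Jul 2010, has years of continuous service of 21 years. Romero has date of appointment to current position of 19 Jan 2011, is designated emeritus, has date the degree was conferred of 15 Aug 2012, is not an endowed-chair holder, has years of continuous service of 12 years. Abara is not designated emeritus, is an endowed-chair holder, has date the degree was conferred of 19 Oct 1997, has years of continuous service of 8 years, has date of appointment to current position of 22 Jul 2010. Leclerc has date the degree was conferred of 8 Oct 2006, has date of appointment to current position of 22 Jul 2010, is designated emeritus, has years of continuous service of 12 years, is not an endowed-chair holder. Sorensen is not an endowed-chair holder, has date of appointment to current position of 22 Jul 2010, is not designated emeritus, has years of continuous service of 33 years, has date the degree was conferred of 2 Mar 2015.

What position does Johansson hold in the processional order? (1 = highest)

By date of appointment to current position (earlier first): Sorensen, Horvat, Amari, Johansson, Leclerc and Abara (each 22 Jul 2010); then Bianchi and Romero (both 19 Jan 2011); then Salazar (12 Sep 2012).
Among Sorensen, Horvat, Amari, Johansson, Leclerc and Abara, by years of continuous service (higher first): Sorensen (33 years) before Horvat (21 years) before Amari and Johansson (13 years) before Leclerc (12 years) before Abara (8 years).
Amari and Johansson both have date the degree was conferred 15 Sep 2012, so the next rule applies.
Amari and Johansson are each not designated emeritus, so the next rule applies.
Among Amari and Johansson, alphabetically by surname: Amari before Johansson.
Bianchi and Romero both have years of continuous service 12 years, so the next rule applies.
Bianchi and Romero both have date the degree was conferred 15 Aug 2012, so the next rule applies.
Bianchi and Romero are each designated emeritus, so the next rule applies.
Among Bianchi and Romero, alphabetically by surname: Bianchi before Romero.
Order: Sorensen, Horvat, Amari, Johansson, Leclerc, Abara, Bianchi, Romero, Salazar. So position 4.

4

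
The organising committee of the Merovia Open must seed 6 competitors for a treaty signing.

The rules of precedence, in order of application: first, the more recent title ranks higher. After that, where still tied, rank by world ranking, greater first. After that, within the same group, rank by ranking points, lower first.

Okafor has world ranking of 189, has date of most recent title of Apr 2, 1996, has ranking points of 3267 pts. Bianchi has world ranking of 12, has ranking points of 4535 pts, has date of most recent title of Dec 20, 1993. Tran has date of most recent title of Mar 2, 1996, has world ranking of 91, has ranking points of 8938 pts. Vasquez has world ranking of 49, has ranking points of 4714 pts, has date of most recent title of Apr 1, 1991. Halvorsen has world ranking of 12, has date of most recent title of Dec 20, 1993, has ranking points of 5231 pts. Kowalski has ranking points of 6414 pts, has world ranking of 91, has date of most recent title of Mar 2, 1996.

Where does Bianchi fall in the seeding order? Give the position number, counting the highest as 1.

4

By date of most recent title (later first): Okafor (Apr 2, 1996); then Kowalski and Tran (both Mar 2, 1996); then Bianchi and Halvorsen (both Dec 20, 1993); then Vasquez (Apr 1, 1991).
Kowalski and Tran both have world ranking 91, so the next rule applies.
Among Kowalski and Tran, by ranking points (lower first): Kowalski (6414 pts) before Tran (8938 pts).
Bianchi and Halvorsen both have world ranking 12, so the next rule applies.
Among Bianchi and Halvorsen, by ranking points (lower first): Bianchi (4535 pts) before Halvorsen (5231 pts).
Order: Okafor, Kowalski, Tran, Bianchi, Halvorsen, Vasquez. So position 4.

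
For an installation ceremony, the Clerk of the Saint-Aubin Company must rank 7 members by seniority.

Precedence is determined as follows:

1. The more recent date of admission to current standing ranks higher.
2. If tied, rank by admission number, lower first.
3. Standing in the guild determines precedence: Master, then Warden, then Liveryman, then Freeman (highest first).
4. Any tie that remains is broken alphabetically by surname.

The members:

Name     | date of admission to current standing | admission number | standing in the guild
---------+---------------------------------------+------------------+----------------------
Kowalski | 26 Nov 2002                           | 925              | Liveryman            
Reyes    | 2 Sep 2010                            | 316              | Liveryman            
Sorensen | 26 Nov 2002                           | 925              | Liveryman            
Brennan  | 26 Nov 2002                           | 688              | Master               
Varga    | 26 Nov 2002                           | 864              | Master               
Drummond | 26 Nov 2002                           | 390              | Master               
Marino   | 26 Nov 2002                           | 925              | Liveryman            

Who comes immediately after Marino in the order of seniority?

Sorensen

By date of admission to current standing (later first): Reyes (2 Sep 2010); then Drummond, Brennan, Varga, Kowalski, Marino and Sorensen (each 26 Nov 2002).
Among Drummond, Brennan, Varga, Kowalski, Marino and Sorensen, by admission number (lower first): Drummond (390) before Brennan (688) before Varga (864) before Kowalski, Marino and Sorensen (925).
Kowalski, Marino and Sorensen are each Liveryman, so the next rule applies.
Among Kowalski, Marino and Sorensen, alphabetically by surname: Kowalski before Marino before Sorensen.
Order: Reyes, Drummond, Brennan, Varga, Kowalski, Marino, Sorensen.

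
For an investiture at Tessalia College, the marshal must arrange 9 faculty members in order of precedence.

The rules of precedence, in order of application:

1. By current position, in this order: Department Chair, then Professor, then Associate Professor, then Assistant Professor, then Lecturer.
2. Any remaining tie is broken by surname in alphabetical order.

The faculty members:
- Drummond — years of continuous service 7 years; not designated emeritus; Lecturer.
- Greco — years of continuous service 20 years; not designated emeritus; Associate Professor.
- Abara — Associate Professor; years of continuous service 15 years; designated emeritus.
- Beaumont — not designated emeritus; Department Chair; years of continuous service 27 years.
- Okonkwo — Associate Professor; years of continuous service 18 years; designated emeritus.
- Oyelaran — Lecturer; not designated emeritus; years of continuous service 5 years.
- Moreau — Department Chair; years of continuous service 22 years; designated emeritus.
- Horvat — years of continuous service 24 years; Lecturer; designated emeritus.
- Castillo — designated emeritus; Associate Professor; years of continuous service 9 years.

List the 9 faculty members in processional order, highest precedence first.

Beaumont, Moreau, Abara, Castillo, Greco, Okonkwo, Drummond, Horvat, Oyelaran

By current position: Beaumont and Moreau (Department Chair); then Abara, Castillo, Greco and Okonkwo (Associate Professor); then Drummond, Horvat and Oyelaran (Lecturer).
Among Beaumont and Moreau, alphabetically by surname: Beaumont before Moreau.
Among Abara, Castillo, Greco and Okonkwo, alphabetically by surname: Abara before Castillo before Greco before Okonkwo.
Among Drummond, Horvat and Oyelaran, alphabetically by surname: Drummond before Horvat before Oyelaran.
Full order: Beaumont, Moreau, Abara, Castillo, Greco, Okonkwo, Drummond, Horvat, Oyelaran.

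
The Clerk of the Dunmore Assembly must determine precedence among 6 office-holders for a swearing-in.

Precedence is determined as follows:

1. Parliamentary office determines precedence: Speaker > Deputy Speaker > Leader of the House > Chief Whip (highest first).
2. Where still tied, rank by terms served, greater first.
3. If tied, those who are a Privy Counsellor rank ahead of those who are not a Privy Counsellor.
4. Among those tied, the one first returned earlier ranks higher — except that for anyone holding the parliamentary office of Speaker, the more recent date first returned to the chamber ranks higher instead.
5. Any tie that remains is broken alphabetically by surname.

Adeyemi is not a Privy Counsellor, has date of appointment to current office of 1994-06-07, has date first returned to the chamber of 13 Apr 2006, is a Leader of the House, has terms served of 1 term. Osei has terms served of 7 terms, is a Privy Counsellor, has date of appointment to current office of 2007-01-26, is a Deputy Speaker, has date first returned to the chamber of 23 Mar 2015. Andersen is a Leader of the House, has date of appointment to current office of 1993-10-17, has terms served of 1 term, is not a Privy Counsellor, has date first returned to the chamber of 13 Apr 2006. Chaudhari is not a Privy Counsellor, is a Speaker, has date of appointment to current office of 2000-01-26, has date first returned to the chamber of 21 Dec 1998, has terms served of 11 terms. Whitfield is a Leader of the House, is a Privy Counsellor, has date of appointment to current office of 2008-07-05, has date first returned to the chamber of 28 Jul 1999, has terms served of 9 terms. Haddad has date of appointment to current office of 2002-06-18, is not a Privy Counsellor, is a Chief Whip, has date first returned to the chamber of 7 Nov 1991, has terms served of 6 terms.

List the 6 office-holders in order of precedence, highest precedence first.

By parliamentary office: Chaudhari (Speaker); then Osei (Deputy Speaker); then Whitfield, Adeyemi and Andersen (Leader of the House); then Haddad (Chief Whip).
Among Whitfield, Adeyemi and Andersen, by terms served (higher first): Whitfield (9 terms) before Adeyemi and Andersen (1 term).
Adeyemi and Andersen are each not a Privy Counsellor, so the next rule applies.
Adeyemi and Andersen both have date first returned to the chamber 13 Apr 2006, so the next rule applies.
Among Adeyemi and Andersen, alphabetically by surname: Adeyemi before Andersen.
Full order: Chaudhari, Osei, Whitfield, Adeyemi, Andersen, Haddad.

Chaudhari, Osei, Whitfield, Adeyemi, Andersen, Haddad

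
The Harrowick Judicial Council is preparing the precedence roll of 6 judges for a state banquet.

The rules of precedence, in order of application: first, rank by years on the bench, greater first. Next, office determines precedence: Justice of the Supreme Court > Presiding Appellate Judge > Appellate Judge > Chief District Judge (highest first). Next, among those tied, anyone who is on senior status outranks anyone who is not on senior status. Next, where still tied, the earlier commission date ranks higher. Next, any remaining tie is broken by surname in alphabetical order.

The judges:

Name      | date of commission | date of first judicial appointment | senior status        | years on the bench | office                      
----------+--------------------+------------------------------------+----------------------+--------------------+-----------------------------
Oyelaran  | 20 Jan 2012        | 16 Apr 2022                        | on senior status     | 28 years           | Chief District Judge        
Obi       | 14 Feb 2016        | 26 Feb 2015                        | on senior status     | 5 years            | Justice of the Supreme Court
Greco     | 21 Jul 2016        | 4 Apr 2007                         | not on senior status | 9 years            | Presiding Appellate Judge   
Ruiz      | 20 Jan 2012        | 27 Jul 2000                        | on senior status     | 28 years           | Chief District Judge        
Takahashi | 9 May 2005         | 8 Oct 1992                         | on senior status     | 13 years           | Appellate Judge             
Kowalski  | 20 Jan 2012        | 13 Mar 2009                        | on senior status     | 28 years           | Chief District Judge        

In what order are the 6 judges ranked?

Kowalski, Oyelaran, Ruiz, Takahashi, Greco, Obi

By years on the bench (higher first): Kowalski, Oyelaran and Ruiz (each 28 years); then Takahashi (13 years); then Greco (9 years); then Obi (5 years).
Kowalski, Oyelaran and Ruiz are each Chief District Judge, so the next rule applies.
Kowalski, Oyelaran and Ruiz are each on senior status, so the next rule applies.
Kowalski, Oyelaran and Ruiz all have date of commission 20 Jan 2012, so the next rule applies.
Among Kowalski, Oyelaran and Ruiz, alphabetically by surname: Kowalski before Oyelaran before Ruiz.
Full order: Kowalski, Oyelaran, Ruiz, Takahashi, Greco, Obi.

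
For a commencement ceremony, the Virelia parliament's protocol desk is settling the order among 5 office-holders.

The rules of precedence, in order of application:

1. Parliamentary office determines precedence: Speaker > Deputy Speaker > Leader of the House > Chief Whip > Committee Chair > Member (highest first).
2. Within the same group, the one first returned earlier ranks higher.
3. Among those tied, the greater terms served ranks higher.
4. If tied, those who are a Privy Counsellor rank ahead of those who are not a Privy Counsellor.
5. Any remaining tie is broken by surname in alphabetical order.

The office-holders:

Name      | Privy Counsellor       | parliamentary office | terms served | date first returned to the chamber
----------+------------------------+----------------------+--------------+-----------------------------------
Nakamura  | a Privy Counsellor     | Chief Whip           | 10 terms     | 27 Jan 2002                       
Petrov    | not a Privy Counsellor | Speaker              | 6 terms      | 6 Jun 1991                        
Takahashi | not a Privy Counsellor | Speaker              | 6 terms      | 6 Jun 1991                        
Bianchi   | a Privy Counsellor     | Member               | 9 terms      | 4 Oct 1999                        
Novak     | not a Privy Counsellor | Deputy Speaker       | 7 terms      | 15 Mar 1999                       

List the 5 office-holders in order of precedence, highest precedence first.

By parliamentary office: Petrov and Takahashi (Speaker); then Novak (Deputy Speaker); then Nakamura (Chief Whip); then Bianchi (Member).
Petrov and Takahashi both have date first returned to the chamber 6 Jun 1991, so the next rule applies.
Petrov and Takahashi both have terms served 6 terms, so the next rule applies.
Petrov and Takahashi are each not a Privy Counsellor, so the next rule applies.
Among Petrov and Takahashi, alphabetically by surname: Petrov before Takahashi.
Full order: Petrov, Takahashi, Novak, Nakamura, Bianchi.

Petrov, Takahashi, Novak, Nakamura, Bianchi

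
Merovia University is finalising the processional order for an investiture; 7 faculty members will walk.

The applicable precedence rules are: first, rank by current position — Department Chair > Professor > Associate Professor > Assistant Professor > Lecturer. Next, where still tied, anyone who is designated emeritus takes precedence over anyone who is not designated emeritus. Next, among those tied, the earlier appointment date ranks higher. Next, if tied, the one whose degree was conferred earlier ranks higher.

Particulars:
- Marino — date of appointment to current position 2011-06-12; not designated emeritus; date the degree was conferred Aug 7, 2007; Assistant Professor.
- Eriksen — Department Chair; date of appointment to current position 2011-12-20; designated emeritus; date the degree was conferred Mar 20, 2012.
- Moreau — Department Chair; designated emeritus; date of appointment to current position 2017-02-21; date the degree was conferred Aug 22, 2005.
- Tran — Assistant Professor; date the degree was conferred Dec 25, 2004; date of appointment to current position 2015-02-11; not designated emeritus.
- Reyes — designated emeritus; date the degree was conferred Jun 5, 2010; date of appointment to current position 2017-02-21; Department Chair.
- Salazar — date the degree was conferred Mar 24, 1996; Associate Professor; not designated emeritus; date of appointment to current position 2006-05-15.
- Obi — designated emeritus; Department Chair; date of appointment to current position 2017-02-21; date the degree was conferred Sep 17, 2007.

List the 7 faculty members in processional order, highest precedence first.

By current position: Eriksen, Moreau, Obi and Reyes (Department Chair); then Salazar (Associate Professor); then Marino and Tran (Assistant Professor).
Eriksen, Moreau, Obi and Reyes are each designated emeritus, so the next rule applies.
Among Eriksen, Moreau, Obi and Reyes, by date of appointment to current position (earlier first): Eriksen (2011-12-20) before Moreau, Obi and Reyes (2017-02-21).
Among Moreau, Obi and Reyes, by date the degree was conferred (earlier first): Moreau (Aug 22, 2005) before Obi (Sep 17, 2007) before Reyes (Jun 5, 2010).
Marino and Tran are each not designated emeritus, so the next rule applies.
Among Marino and Tran, by date of appointment to current position (earlier first): Marino (2011-06-12) before Tran (2015-02-11).
Full order: Eriksen, Moreau, Obi, Reyes, Salazar, Marino, Tran.

Eriksen, Moreau, Obi, Reyes, Salazar, Marino, Tran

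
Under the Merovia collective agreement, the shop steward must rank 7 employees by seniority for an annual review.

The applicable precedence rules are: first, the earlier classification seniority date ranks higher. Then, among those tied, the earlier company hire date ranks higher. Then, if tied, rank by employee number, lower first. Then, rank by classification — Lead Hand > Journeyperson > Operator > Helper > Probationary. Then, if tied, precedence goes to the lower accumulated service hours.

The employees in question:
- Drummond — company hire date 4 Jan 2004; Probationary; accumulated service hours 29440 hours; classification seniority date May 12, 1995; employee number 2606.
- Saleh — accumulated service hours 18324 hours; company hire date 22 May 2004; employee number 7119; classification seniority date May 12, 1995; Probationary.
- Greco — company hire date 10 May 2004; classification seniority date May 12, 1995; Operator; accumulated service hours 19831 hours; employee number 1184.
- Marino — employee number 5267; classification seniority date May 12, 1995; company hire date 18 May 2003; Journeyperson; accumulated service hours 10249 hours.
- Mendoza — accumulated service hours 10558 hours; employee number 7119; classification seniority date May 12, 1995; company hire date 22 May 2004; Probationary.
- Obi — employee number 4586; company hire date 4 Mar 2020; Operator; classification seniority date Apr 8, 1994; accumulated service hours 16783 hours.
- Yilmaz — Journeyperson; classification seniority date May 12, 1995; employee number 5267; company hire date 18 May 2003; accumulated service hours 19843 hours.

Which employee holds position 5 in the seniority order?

By classification seniority date (earlier first): Obi (Apr 8, 1994); then Marino, Yilmaz, Drummond, Greco, Mendoza and Saleh (each May 12, 1995).
Among Marino, Yilmaz, Drummond, Greco, Mendoza and Saleh, by company hire date (earlier first): Marino and Yilmaz (18 May 2003) before Drummond (4 Jan 2004) before Greco (10 May 2004) before Mendoza and Saleh (22 May 2004).
Marino and Yilmaz both have employee number 5267, so the next rule applies.
Marino and Yilmaz are each Journeyperson, so the next rule applies.
Among Marino and Yilmaz, by accumulated service hours (lower first): Marino (10249 hours) before Yilmaz (19843 hours).
Mendoza and Saleh both have employee number 7119, so the next rule applies.
Mendoza and Saleh are each Probationary, so the next rule applies.
Among Mendoza and Saleh, by accumulated service hours (lower first): Mendoza (10558 hours) before Saleh (18324 hours).
Order: Obi, Marino, Yilmaz, Drummond, Greco, Mendoza, Saleh.

Greco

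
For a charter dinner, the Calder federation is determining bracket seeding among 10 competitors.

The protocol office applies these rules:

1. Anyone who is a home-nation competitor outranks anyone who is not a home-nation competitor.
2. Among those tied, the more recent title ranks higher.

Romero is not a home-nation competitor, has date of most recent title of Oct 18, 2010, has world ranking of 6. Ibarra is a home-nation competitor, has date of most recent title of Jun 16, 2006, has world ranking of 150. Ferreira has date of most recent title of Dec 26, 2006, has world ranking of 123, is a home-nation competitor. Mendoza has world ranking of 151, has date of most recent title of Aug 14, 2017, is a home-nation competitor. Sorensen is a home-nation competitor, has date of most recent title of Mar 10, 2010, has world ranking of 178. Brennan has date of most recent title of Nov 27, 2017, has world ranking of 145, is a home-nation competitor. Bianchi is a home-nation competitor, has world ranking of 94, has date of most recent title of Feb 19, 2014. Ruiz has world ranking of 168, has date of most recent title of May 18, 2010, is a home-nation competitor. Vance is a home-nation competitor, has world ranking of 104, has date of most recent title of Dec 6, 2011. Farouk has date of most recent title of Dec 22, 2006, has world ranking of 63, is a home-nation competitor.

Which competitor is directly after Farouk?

By the first rule: Brennan, Mendoza, Bianchi, Vance, Ruiz, Sorensen, Ferreira, Farouk and Ibarra (each a home-nation competitor); then Romero (not a home-nation competitor).
Among Brennan, Mendoza, Bianchi, Vance, Ruiz, Sorensen, Ferreira, Farouk and Ibarra, by date of most recent title (later first): Brennan (Nov 27, 2017) before Mendoza (Aug 14, 2017) before Bianchi (Feb 19, 2014) before Vance (Dec 6, 2011) before Ruiz (May 18, 2010) before Sorensen (Mar 10, 2010) before Ferreira (Dec 26, 2006) before Farouk (Dec 22, 2006) before Ibarra (Jun 16, 2006).
Order: Brennan, Mendoza, Bianchi, Vance, Ruiz, Sorensen, Ferreira, Farouk, Ibarra, Romero.

Ibarra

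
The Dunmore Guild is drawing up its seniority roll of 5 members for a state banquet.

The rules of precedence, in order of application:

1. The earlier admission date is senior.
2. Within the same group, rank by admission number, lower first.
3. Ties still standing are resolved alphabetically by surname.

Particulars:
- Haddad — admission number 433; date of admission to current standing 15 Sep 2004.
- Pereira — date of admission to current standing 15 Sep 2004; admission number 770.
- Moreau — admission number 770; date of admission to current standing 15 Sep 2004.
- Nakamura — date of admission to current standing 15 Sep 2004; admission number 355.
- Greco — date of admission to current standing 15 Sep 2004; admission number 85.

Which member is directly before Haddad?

By date of admission to current standing (earlier first): Greco, Nakamura, Haddad, Moreau and Pereira (each 15 Sep 2004).
Among Greco, Nakamura, Haddad, Moreau and Pereira, by admission number (lower first): Greco (85) before Nakamura (355) before Haddad (433) before Moreau and Pereira (770).
Among Moreau and Pereira, alphabetically by surname: Moreau before Pereira.
Order: Greco, Nakamura, Haddad, Moreau, Pereira.

Nakamura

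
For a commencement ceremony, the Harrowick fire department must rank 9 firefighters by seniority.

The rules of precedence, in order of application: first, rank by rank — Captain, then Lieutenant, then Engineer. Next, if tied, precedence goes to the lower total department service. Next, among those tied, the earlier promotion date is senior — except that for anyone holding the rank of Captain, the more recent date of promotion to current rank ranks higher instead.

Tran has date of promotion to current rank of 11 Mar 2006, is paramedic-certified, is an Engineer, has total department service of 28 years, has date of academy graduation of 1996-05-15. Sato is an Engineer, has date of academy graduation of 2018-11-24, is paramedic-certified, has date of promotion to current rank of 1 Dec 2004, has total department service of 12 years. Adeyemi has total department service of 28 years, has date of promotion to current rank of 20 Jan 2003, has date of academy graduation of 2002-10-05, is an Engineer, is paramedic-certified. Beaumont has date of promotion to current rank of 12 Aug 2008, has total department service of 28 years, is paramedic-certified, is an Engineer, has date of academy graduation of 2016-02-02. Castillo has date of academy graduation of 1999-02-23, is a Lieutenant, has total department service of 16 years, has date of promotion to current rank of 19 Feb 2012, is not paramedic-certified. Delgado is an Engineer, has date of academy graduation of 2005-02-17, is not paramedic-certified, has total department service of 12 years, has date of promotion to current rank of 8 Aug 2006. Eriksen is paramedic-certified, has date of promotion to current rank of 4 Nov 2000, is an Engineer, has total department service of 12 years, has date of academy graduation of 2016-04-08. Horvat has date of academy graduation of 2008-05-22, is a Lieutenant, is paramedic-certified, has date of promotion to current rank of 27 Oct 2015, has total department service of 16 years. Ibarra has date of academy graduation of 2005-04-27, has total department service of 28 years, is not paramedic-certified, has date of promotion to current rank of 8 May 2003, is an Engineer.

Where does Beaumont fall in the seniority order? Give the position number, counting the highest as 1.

By rank: Castillo and Horvat (Lieutenant); then Eriksen, Sato, Delgado, Adeyemi, Ibarra, Tran and Beaumont (Engineer).
Castillo and Horvat both have total department service 16 years, so the next rule applies.
Among Castillo and Horvat, by date of promotion to current rank (earlier first): Castillo (19 Feb 2012) before Horvat (27 Oct 2015).
Among Eriksen, Sato, Delgado, Adeyemi, Ibarra, Tran and Beaumont, by total department service (lower first): Eriksen, Sato and Delgado (12 years) before Adeyemi, Ibarra, Tran and Beaumont (28 years).
Among Eriksen, Sato and Delgado, by date of promotion to current rank (earlier first): Eriksen (4 Nov 2000) before Sato (1 Dec 2004) before Delgado (8 Aug 2006).
Among Adeyemi, Ibarra, Tran and Beaumont, by date of promotion to current rank (earlier first): Adeyemi (20 Jan 2003) before Ibarra (8 May 2003) before Tran (11 Mar 2006) before Beaumont (12 Aug 2008).
Order: Castillo, Horvat, Eriksen, Sato, Delgado, Adeyemi, Ibarra, Tran, Beaumont. So position 9.

9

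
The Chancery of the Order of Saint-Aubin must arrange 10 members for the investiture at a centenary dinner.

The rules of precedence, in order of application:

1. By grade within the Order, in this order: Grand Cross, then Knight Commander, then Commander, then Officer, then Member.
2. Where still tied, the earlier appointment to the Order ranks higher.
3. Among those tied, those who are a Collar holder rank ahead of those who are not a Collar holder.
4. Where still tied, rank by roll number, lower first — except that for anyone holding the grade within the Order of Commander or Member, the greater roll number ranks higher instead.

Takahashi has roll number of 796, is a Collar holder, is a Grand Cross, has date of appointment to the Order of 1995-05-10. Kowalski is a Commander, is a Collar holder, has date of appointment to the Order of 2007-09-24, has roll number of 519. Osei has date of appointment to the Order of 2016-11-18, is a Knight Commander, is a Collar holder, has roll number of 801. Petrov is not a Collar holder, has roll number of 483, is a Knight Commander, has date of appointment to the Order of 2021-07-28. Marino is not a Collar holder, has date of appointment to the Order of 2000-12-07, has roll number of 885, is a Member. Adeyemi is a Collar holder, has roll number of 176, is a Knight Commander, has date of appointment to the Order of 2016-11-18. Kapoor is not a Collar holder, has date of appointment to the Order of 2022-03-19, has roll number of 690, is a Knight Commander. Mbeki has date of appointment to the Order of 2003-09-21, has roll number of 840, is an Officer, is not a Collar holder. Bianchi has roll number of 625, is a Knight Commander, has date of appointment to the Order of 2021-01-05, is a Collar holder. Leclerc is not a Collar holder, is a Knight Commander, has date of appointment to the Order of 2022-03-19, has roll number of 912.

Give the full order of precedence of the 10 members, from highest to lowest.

By grade within the Order: Takahashi (Grand Cross); then Adeyemi, Osei, Bianchi, Petrov, Kapoor and Leclerc (Knight Commander); then Kowalski (Commander); then Mbeki (Officer); then Marino (Member).
Among Adeyemi, Osei, Bianchi, Petrov, Kapoor and Leclerc, by date of appointment to the Order (earlier first): Adeyemi and Osei (2016-11-18) before Bianchi (2021-01-05) before Petrov (2021-07-28) before Kapoor and Leclerc (2022-03-19).
Adeyemi and Osei are each a Collar holder, so the next rule applies.
Among Adeyemi and Osei, by roll number (lower first): Adeyemi (176) before Osei (801).
Kapoor and Leclerc are each not a Collar holder, so the next rule applies.
Among Kapoor and Leclerc, by roll number (lower first): Kapoor (690) before Leclerc (912).
Full order: Takahashi, Adeyemi, Osei, Bianchi, Petrov, Kapoor, Leclerc, Kowalski, Mbeki, Marino.

Takahashi, Adeyemi, Osei, Bianchi, Petrov, Kapoor, Leclerc, Kowalski, Mbeki, Marino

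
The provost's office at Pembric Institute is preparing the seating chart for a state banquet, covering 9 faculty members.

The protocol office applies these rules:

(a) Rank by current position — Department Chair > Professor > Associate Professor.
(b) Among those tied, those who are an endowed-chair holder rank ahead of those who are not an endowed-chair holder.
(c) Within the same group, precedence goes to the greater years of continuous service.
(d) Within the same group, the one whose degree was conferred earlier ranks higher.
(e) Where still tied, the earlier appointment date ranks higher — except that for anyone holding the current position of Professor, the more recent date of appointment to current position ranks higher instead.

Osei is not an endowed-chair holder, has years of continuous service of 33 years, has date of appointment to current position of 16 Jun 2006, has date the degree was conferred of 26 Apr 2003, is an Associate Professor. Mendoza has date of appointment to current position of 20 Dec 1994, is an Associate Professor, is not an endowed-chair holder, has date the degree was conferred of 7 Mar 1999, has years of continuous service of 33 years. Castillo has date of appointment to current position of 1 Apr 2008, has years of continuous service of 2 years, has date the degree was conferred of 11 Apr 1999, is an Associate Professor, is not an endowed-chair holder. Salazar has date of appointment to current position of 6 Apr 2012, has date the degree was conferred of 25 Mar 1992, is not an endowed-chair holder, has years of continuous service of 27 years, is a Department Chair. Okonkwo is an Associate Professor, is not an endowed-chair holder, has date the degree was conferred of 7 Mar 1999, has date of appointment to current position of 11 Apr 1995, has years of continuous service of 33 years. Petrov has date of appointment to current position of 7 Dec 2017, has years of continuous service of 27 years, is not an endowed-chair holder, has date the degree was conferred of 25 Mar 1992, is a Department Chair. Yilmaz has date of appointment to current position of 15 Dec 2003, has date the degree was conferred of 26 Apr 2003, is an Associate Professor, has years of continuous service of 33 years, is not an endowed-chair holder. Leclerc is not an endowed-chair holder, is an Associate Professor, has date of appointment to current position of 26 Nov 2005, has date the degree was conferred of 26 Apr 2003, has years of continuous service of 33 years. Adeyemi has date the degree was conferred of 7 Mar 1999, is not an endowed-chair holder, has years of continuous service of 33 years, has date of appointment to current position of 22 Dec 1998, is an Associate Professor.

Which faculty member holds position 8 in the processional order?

By current position: Salazar and Petrov (Department Chair); then Mendoza, Okonkwo, Adeyemi, Yilmaz, Leclerc, Osei and Castillo (Associate Professor).
Salazar and Petrov are each not an endowed-chair holder, so the next rule applies.
Salazar and Petrov both have years of continuous service 27 years, so the next rule applies.
Salazar and Petrov both have date the degree was conferred 25 Mar 1992, so the next rule applies.
Among Salazar and Petrov, by date of appointment to current position (earlier first): Salazar (6 Apr 2012) before Petrov (7 Dec 2017).
Mendoza, Okonkwo, Adeyemi, Yilmaz, Leclerc, Osei and Castillo are each not an endowed-chair holder, so the next rule applies.
Among Mendoza, Okonkwo, Adeyemi, Yilmaz, Leclerc, Osei and Castillo, by years of continuous service (higher first): Mendoza, Okonkwo, Adeyemi, Yilmaz, Leclerc and Osei (33 years) before Castillo (2 years).
Among Mendoza, Okonkwo, Adeyemi, Yilmaz, Leclerc and Osei, by date the degree was conferred (earlier first): Mendoza, Okonkwo and Adeyemi (7 Mar 1999) before Yilmaz, Leclerc and Osei (26 Apr 2003).
Among Mendoza, Okonkwo and Adeyemi, by date of appointment to current position (earlier first): Mendoza (20 Dec 1994) before Okonkwo (11 Apr 1995) before Adeyemi (22 Dec 1998).
Among Yilmaz, Leclerc and Osei, by date of appointment to current position (earlier first): Yilmaz (15 Dec 2003) before Leclerc (26 Nov 2005) before Osei (16 Jun 2006).
Order: Salazar, Petrov, Mendoza, Okonkwo, Adeyemi, Yilmaz, Leclerc, Osei, Castillo.

Osei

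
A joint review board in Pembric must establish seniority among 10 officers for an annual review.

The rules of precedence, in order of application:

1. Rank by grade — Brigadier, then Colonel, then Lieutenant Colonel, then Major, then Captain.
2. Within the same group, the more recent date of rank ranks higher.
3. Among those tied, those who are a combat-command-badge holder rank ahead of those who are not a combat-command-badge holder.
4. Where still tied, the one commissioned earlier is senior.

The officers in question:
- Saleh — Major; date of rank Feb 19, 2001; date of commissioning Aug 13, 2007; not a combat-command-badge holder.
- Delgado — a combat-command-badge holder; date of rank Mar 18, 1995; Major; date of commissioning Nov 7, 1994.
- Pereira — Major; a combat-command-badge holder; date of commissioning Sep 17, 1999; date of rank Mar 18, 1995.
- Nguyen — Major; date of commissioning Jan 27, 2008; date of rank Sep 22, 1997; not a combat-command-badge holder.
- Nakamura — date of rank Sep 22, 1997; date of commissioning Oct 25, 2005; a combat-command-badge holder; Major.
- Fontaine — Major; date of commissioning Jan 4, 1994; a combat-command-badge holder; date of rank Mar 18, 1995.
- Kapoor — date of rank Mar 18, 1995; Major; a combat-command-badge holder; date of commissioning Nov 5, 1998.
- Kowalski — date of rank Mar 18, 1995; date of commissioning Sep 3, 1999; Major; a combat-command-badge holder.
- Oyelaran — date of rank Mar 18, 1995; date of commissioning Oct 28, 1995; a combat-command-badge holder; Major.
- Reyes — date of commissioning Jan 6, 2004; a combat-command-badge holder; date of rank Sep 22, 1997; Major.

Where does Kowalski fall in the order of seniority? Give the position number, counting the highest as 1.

By grade: Saleh, Reyes, Nakamura, Nguyen, Fontaine, Delgado, Oyelaran, Kapoor, Kowalski and Pereira (Major).
Among Saleh, Reyes, Nakamura, Nguyen, Fontaine, Delgado, Oyelaran, Kapoor, Kowalski and Pereira, by date of rank (later first): Saleh (Feb 19, 2001) before Reyes, Nakamura and Nguyen (Sep 22, 1997) before Fontaine, Delgado, Oyelaran, Kapoor, Kowalski and Pereira (Mar 18, 1995).
Among Reyes, Nakamura and Nguyen, a combat-command-badge holder before not a combat-command-badge holder: Reyes and Nakamura (a combat-command-badge holder) before Nguyen (not a combat-command-badge holder).
Among Reyes and Nakamura, by date of commissioning (earlier first): Reyes (Jan 6, 2004) before Nakamura (Oct 25, 2005).
Fontaine, Delgado, Oyelaran, Kapoor, Kowalski and Pereira are each a combat-command-badge holder, so the next rule applies.
Among Fontaine, Delgado, Oyelaran, Kapoor, Kowalski and Pereira, by date of commissioning (earlier first): Fontaine (Jan 4, 1994) before Delgado (Nov 7, 1994) before Oyelaran (Oct 28, 1995) before Kapoor (Nov 5, 1998) before Kowalski (Sep 3, 1999) before Pereira (Sep 17, 1999).
Order: Saleh, Reyes, Nakamura, Nguyen, Fontaine, Delgado, Oyelaran, Kapoor, Kowalski, Pereira. So position 9.

9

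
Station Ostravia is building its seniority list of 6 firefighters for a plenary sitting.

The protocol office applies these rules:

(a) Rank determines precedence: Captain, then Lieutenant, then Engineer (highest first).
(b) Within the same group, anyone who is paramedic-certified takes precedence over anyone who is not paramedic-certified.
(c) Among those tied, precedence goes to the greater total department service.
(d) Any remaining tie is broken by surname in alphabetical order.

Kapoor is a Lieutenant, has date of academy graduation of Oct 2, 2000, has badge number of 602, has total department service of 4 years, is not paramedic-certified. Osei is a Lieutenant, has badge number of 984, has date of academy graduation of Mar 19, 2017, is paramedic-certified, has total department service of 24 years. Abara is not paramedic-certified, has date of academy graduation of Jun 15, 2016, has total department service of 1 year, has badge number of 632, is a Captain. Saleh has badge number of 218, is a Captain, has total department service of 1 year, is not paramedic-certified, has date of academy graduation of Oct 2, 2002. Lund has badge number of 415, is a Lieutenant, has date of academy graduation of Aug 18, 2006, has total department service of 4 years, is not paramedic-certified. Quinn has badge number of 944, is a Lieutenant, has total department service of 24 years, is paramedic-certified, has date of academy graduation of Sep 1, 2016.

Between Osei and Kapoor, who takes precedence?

By rank: Abara and Saleh (Captain); then Osei, Quinn, Kapoor and Lund (Lieutenant).
Abara and Saleh are each not paramedic-certified, so the next rule applies.
Abara and Saleh both have total department service 1 year, so the next rule applies.
Among Abara and Saleh, alphabetically by surname: Abara before Saleh.
Among Osei, Quinn, Kapoor and Lund, paramedic-certified before not paramedic-certified: Osei and Quinn (paramedic-certified) before Kapoor and Lund (not paramedic-certified).
Osei and Quinn both have total department service 24 years, so the next rule applies.
Among Osei and Quinn, alphabetically by surname: Osei before Quinn.
Kapoor and Lund both have total department service 4 years, so the next rule applies.
Among Kapoor and Lund, alphabetically by surname: Kapoor before Lund.
So Osei takes precedence.

Osei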